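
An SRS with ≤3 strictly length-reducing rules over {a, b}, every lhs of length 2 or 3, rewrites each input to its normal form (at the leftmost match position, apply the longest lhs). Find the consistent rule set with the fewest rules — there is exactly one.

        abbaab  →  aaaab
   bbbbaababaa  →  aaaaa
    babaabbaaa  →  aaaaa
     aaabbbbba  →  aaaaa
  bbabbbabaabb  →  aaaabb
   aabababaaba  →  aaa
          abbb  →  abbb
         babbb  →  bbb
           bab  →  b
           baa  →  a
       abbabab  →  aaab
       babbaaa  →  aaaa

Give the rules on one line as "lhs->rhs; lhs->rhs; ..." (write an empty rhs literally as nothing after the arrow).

  | abbaab => aaaab
  | bbbbaababaa => bbaaababaa => aaaababaa => aaaabaa => aaaaa
  | babaabbaaa => baabbaaa => abbaaa => aaaaa
  | aaabbbbba => aaabbbaa => aaabaaa => aaaaa

ba->; bba->aa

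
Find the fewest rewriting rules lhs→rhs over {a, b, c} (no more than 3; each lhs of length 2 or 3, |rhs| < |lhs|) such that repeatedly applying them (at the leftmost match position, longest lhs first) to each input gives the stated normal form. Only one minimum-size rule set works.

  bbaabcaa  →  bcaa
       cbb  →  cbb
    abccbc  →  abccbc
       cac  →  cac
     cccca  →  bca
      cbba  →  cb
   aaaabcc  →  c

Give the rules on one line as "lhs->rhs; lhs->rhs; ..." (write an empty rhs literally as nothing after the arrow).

  | bbaabcaa => babcaa => bcaa
  | cbb
  | abccbc
  | cac

aab->c; ba->; ccc->b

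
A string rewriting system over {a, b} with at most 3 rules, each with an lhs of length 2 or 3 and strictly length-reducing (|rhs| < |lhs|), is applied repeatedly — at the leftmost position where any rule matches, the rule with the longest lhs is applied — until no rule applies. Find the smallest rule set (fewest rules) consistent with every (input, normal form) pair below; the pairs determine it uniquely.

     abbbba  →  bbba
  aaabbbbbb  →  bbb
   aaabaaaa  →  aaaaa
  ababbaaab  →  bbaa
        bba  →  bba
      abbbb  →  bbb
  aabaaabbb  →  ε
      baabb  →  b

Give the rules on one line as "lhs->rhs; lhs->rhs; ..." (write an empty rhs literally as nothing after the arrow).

  | abbbba => bbba
  | aaabbbbbb => aabbbbb => abbbb => bbb
  | aaabaaaa => aaaaa
  | ababbaaab => bbaaab => bbaa

ab->; aba->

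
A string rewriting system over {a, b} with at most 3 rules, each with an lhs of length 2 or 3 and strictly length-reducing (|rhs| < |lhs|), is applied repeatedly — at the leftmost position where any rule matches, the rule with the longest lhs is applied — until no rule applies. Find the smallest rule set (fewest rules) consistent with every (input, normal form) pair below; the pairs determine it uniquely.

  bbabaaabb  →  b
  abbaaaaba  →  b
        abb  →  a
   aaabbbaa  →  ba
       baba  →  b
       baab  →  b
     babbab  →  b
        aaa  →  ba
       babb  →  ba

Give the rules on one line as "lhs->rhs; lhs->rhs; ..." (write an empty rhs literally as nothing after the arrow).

aa->b; ab->a; bb->b

  | bbabaaabb => babaaabb => baaaabb => bbaabb => baabb => bbbb => bbb => bb => b
  | abbaaaaba => abaaaaba => aaaaaba => baaaba => bbaba => baba => baa => bb => b
  | abb => ab => a
  | aaabbbaa => babbbaa => babbaa => babaa => baaa => bba => ba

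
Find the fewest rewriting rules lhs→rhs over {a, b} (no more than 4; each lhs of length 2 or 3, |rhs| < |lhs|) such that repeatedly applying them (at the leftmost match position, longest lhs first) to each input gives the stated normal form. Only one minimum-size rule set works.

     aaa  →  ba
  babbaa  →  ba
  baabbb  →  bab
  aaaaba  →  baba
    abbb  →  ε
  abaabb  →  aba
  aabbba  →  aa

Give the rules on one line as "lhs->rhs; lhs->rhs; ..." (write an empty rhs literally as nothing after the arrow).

  | aaa => ba
  | babbaa => baaaa => baaa => baa => ba
  | baabbb => babbb => baab => bab
  | aaaaba => baaba => baba

aaa->ba; aab->; baa->ba; bb->a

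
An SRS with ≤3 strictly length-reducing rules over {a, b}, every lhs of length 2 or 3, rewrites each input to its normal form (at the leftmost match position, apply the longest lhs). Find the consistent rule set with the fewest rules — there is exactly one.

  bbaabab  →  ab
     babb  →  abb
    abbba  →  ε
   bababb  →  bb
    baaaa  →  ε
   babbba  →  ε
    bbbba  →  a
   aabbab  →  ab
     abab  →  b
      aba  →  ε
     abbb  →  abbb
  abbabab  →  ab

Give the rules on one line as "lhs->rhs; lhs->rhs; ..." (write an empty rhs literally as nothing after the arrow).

aa->; ba->a

  | bbaabab => baabab => aabab => bab => ab
  | babb => abb
  | abbba => abba => aba => aa => ε
  | bababb => ababb => aabb => bb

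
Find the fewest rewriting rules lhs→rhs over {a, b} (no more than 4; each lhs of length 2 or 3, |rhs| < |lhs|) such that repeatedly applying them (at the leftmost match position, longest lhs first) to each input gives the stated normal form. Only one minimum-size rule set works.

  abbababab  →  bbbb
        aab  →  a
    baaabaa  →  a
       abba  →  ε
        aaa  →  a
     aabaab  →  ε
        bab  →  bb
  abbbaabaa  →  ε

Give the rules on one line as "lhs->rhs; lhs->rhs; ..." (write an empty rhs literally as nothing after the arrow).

aaa->a; ab->; ba->; bab->bb

  | abbababab => bababab => bbabab => bbbab => bbbb
  | aab => a
  | baaabaa => aabaa => aaa => a
  | abba => ba => ε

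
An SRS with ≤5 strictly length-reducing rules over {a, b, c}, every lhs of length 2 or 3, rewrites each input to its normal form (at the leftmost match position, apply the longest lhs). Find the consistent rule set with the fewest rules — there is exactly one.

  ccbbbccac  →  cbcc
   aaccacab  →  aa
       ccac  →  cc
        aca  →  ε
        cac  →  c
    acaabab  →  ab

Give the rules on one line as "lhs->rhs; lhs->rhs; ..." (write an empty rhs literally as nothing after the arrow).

  | ccbbbccac => ccabccac => cbccac => cbcc
  | aaccacab => abcacab => abcab => abb => aa
  | ccac => cc
  | aca => ba => ε

ac->b; ba->; bb->a; ca->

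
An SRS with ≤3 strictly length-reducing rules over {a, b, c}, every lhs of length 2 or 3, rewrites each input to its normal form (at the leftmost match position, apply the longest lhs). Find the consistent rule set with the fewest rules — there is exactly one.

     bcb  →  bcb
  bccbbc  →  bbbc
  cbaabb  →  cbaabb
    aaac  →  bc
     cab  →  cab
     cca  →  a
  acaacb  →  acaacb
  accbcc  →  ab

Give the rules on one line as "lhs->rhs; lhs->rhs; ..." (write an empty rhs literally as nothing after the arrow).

  | bcb
  | bccbbc => bbbc
  | cbaabb
  | aaac => bc

aaa->b; cc->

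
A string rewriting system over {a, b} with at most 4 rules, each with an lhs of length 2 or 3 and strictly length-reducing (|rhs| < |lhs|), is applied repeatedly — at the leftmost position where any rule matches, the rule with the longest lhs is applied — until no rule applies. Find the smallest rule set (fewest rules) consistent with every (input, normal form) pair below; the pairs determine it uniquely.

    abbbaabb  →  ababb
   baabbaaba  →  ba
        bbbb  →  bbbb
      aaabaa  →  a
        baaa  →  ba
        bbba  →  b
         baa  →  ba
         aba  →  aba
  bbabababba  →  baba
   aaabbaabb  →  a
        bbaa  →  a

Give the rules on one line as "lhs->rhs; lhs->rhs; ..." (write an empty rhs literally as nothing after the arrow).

aa->a; aab->aa; bba->

  | abbbaabb => ababb
  | baabbaaba => baabaaba => baaaaba => baaaba => baaba => baaa => baa => ba
  | bbbb
  | aaabaa => aabaa => aaaa => aaa => aa => a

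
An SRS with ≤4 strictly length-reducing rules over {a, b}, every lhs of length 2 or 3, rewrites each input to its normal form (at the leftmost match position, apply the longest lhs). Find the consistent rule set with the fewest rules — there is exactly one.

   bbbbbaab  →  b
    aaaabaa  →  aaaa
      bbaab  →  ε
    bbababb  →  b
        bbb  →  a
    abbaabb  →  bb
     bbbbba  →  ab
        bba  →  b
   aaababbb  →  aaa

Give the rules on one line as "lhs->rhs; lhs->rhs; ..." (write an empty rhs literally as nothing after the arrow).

aba->; ba->; bab->; bbb->a

  | bbbbbaab => abbaab => abab => b
  | aaaabaa => aaaa
  | bbaab => bab => ε
  | bbababb => babb => b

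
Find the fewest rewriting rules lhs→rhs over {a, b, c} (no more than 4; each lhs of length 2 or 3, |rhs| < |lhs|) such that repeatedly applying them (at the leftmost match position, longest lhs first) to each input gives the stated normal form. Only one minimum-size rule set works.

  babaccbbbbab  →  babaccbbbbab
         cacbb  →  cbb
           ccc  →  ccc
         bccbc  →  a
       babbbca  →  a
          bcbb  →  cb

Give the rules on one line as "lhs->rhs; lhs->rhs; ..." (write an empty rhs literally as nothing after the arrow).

  | babaccbbbbab
  | cacbb => cbb
  | ccc
  | bccbc => acbc => aca => a

abb->cb; bc->a; ca->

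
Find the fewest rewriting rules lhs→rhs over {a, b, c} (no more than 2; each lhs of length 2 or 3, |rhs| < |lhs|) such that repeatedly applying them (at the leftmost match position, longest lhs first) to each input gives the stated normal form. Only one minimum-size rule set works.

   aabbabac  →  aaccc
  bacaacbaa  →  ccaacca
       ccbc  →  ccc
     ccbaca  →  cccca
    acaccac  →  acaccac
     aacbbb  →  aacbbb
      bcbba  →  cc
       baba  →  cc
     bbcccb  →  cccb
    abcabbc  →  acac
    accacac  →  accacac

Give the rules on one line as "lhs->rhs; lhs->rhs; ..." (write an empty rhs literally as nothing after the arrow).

ba->c; bc->c

  | aabbabac => aabcbac => aacbac => aaccc
  | bacaacbaa => ccaacbaa => ccaacca
  | ccbc => ccc
  | ccbaca => cccca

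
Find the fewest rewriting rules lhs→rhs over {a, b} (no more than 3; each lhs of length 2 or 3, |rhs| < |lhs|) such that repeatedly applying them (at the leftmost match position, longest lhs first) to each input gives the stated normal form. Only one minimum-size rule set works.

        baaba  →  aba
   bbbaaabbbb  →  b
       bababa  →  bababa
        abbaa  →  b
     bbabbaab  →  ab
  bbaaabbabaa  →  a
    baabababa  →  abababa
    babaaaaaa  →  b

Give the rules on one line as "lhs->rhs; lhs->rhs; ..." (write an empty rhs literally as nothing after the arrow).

aa->b; baa->a; bb->b

  | baaba => aba
  | bbbaaabbbb => bbaaabbbb => baaabbbb => aabbbb => bbbbb => bbbb => bbb => bb => b
  | bababa
  | abbaa => abaa => aa => b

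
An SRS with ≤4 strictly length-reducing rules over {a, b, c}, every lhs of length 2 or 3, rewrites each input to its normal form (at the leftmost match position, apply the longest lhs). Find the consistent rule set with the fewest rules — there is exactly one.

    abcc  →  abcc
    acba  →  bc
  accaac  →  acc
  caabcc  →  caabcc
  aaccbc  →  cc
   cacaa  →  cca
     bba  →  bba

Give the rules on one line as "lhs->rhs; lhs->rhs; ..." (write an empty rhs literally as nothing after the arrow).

  | abcc
  | acba => aca => bc
  | accaac => acc
  | caabcc

aac->; aca->bc; cb->c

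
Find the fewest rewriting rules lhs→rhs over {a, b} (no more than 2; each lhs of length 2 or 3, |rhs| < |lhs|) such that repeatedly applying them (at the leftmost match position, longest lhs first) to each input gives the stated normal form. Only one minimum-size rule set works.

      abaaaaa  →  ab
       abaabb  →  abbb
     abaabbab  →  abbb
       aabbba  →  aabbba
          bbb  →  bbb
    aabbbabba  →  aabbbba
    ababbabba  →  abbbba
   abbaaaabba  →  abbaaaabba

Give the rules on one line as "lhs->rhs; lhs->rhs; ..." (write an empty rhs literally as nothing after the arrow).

  | abaaaaa => abaaaa => abaaa => abaa => aba => ab
  | abaabb => ababb => abbb
  | abaabbab => ababbab => abbbab => abbb
  | aabbba

aba->ab; bab->b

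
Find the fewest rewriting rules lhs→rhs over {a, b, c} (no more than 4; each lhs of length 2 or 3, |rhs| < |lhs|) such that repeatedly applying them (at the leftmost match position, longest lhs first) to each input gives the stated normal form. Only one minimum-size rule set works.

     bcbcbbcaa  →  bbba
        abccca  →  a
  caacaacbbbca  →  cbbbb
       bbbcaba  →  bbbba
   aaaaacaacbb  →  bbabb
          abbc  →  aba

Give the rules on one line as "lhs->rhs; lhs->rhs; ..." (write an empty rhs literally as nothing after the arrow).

aa->b; ac->; bc->a

  | bcbcbbcaa => abcbbcaa => aabbcaa => bbbcaa => bbaaa => bbba
  | abccca => aacca => bcca => aca => a
  | caacaacbbbca => cbcaacbbbca => caaacbbbca => cbacbbbca => cbbbbca => cbbbaa => cbbbb
  | bbbcaba => bbaaba => bbbba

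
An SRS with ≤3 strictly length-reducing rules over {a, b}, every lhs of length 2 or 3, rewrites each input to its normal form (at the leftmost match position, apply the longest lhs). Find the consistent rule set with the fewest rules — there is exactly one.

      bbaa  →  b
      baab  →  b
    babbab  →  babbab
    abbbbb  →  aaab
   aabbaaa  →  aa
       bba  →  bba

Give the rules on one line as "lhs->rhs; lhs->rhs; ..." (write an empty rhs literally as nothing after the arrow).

  | bbaa => b
  | baab => b
  | babbab
  | abbbbb => aabbb => aaab

aba->a; baa->; bbb->ab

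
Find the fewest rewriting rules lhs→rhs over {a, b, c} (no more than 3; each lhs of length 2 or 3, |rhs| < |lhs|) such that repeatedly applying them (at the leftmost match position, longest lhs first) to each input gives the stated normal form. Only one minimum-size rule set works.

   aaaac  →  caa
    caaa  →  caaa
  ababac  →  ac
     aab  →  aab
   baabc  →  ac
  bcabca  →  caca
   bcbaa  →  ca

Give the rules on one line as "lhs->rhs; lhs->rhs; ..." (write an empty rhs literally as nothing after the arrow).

aac->ca; ba->; bc->c

  | aaaac => aaca => caa
  | caaa
  | ababac => abac => ac
  | aab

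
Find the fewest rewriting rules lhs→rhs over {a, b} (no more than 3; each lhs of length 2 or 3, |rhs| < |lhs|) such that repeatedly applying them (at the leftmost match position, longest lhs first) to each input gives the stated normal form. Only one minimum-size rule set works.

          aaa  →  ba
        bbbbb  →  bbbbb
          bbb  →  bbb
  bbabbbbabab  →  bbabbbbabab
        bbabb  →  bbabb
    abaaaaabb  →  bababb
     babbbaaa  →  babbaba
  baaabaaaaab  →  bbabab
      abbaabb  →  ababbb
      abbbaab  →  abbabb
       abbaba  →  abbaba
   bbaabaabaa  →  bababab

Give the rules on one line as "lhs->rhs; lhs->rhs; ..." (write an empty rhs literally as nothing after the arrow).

  | aaa => ba
  | bbbbb
  | bbb
  | bbabbbbabab

aa->b; baa->ab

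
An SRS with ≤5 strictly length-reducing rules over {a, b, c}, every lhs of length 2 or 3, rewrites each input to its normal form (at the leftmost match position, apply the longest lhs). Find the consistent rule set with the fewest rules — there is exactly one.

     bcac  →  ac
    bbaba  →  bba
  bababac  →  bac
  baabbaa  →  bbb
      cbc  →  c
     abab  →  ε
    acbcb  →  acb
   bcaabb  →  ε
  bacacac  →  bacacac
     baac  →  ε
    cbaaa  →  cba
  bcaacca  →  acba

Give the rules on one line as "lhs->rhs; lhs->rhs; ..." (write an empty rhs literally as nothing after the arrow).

  | bcac => ac
  | bbaba => bba
  | bababac => babac => bac
  | baabbaa => bbbaa => bbb

ab->; acc->cb; baa->b; bc->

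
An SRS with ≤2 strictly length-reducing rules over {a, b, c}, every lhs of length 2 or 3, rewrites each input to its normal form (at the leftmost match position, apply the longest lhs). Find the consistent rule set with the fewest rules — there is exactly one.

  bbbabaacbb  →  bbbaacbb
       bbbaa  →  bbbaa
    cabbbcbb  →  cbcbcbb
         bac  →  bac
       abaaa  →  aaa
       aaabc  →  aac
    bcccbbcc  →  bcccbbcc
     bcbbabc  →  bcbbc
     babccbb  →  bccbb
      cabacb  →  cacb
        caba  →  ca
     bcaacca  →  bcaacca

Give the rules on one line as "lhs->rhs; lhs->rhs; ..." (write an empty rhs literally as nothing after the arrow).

ab->; abb->bc

  | bbbabaacbb => bbbaacbb
  | bbbaa
  | cabbbcbb => cbcbcbb
  | bac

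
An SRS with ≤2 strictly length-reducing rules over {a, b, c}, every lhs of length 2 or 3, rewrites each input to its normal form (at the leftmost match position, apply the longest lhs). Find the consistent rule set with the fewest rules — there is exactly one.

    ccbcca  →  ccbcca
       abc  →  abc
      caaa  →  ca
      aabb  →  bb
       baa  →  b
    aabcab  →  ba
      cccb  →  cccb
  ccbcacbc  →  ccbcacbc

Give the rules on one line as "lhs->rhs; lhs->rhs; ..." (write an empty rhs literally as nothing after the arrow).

  | ccbcca
  | abc
  | caaa => ca
  | aabb => bb

aa->; cab->a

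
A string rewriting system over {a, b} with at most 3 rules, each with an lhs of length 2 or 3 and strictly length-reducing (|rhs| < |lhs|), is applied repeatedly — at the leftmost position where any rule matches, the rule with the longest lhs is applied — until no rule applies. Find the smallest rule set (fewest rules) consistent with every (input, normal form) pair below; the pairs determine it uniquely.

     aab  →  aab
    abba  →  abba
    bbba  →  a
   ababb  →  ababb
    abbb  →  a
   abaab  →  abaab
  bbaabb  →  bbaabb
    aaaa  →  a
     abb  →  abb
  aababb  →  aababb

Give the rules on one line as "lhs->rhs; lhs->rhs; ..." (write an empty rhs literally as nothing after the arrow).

  | aab
  | abba
  | bbba => a
  | ababb

aaa->; bbb->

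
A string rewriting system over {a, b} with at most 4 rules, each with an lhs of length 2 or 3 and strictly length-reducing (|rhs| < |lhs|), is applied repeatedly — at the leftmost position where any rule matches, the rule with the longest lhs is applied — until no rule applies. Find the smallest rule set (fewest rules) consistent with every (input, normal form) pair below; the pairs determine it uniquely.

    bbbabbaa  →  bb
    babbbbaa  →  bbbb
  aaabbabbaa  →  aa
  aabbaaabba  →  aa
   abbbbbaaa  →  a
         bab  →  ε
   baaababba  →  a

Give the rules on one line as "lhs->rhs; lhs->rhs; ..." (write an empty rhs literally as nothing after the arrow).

  | bbbabbaa => bbabbaa => babbaa => abbaa => baa => bb
  | babbbbaa => abbbbaa => bbbaa => bbbb
  | aaabbabbaa => aababbaa => aabbaa => abaa => aa
  | aabbaaabba => abaaabba => aaabba => aaba => aa

ab->; ba->a; baa->bb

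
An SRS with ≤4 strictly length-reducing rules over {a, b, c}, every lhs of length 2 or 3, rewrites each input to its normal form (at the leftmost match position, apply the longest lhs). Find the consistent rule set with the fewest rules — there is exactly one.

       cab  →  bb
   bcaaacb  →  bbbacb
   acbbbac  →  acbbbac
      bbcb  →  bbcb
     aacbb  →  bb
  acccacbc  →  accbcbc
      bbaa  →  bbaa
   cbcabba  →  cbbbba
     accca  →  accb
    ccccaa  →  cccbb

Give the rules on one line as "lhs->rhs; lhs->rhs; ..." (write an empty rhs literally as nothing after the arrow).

aac->; ca->b; caa->bb

  | cab => bb
  | bcaaacb => bbbacb
  | acbbbac
  | bbcb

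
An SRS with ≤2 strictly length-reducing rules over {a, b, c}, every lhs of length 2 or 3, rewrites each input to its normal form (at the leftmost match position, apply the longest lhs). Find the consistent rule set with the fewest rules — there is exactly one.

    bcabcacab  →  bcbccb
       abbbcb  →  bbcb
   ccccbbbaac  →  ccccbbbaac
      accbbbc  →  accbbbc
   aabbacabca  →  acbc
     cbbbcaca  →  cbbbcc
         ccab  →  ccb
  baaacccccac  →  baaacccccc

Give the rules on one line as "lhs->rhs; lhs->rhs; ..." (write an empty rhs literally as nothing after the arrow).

  | bcabcacab => bcbcacab => bcbccab => bcbccb
  | abbbcb => bbcb
  | ccccbbbaac
  | accbbbc

ab->; ca->c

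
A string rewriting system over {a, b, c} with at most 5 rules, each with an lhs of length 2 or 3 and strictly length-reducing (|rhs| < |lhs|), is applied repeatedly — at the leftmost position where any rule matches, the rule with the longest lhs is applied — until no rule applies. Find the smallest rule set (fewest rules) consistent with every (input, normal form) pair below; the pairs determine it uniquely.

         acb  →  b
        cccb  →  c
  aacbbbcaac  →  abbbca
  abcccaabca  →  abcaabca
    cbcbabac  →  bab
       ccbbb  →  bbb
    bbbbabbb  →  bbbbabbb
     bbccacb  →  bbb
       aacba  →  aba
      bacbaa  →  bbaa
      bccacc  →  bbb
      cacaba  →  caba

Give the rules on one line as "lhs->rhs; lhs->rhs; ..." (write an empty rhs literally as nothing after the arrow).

ac->; acc->bb; cb->c; cc->

  | acb => b
  | cccb => cb => c
  | aacbbbcaac => abbbcaac => abbbca
  | abcccaabca => abcaabca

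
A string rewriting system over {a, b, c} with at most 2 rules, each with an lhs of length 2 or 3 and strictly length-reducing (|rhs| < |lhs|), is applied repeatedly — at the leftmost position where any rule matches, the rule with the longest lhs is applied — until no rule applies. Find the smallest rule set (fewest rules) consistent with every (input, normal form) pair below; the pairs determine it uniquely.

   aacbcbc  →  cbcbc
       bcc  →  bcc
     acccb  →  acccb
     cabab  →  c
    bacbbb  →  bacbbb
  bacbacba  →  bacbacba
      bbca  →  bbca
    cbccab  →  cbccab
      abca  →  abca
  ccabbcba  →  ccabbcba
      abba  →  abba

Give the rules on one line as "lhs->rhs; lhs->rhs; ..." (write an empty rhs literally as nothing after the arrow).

aa->; bab->a

  | aacbcbc => cbcbc
  | bcc
  | acccb
  | cabab => caa => c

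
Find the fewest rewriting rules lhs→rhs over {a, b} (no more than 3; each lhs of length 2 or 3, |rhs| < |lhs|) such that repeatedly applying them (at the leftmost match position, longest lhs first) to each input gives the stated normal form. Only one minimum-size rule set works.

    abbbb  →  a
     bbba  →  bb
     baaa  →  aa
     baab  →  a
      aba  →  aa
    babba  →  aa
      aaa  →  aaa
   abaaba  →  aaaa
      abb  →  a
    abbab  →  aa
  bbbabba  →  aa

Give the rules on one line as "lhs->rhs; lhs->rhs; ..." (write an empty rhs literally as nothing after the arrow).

ab->a; ba->; bab->ab

  | abbbb => abbb => abb => ab => a
  | bbba => bb
  | baaa => aa
  | baab => ab => a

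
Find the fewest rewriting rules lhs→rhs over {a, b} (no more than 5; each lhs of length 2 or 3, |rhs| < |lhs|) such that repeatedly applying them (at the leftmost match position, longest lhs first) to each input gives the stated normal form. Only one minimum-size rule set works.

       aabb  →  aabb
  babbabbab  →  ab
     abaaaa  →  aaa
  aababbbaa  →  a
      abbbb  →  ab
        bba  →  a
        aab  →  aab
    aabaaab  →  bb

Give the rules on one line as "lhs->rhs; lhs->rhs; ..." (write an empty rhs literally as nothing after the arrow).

aba->bb; ba->a; bab->b; bbb->

  | aabb
  | babbabbab => bbabbab => bbbab => ab
  | abaaaa => bbaaa => baaa => aaa
  | aababbbaa => abbbbbaa => abbaa => abaa => bba => ba => a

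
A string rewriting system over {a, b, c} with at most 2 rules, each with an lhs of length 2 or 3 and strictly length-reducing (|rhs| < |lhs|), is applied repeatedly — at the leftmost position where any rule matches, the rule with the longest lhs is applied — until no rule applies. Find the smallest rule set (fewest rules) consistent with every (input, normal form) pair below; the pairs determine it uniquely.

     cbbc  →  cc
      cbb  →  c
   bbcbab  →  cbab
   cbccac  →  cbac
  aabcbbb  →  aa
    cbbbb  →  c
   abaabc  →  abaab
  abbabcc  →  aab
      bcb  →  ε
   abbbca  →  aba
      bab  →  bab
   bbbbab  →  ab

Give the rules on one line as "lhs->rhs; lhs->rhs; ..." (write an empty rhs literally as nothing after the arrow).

bb->; bc->b

  | cbbc => cc
  | cbb => c
  | bbcbab => cbab
  | cbccac => cbcac => cbac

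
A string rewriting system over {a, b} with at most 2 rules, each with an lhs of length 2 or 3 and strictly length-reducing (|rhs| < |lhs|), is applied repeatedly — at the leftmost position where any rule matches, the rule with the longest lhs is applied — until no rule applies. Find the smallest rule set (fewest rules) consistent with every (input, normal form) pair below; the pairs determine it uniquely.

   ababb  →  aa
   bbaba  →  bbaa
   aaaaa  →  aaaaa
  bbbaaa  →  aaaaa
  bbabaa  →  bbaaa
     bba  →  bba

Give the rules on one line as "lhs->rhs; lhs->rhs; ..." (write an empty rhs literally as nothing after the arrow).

ab->a; bbb->aa

  | ababb => aabb => aab => aa
  | bbaba => bbaa
  | aaaaa
  | bbbaaa => aaaaa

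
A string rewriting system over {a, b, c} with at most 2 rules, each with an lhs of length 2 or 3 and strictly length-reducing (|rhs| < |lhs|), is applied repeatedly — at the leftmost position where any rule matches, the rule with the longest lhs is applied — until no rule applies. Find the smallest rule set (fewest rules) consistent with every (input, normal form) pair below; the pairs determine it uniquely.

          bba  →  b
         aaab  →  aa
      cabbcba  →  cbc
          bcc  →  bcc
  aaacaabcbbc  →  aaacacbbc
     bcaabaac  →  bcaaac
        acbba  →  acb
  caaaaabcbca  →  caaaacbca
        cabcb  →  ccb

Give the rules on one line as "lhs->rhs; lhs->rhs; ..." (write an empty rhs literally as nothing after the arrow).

  | bba => b
  | aaab => aa
  | cabbcba => cbcba => cbc
  | bcc

ab->; ba->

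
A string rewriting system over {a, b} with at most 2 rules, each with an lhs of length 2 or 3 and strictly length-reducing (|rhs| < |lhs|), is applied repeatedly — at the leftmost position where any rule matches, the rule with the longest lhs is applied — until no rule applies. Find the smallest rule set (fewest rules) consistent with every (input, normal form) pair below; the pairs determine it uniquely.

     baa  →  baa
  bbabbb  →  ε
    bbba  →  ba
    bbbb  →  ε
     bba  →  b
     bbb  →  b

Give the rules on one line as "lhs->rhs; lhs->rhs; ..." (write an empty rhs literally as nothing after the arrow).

bb->; bba->b

  | baa
  | bbabbb => bbbb => bb => ε
  | bbba => ba
  | bbbb => bb => ε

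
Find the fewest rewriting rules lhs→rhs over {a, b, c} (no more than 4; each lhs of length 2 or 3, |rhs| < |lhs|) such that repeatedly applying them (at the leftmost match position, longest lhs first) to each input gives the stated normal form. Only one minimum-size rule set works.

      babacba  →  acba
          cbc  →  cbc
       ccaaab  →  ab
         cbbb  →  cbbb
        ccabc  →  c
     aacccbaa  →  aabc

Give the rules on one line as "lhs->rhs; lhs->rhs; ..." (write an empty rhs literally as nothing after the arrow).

  | babacba => acba
  | cbc
  | ccaaab => baaab => ab
  | cbbb

baa->; bab->; cc->b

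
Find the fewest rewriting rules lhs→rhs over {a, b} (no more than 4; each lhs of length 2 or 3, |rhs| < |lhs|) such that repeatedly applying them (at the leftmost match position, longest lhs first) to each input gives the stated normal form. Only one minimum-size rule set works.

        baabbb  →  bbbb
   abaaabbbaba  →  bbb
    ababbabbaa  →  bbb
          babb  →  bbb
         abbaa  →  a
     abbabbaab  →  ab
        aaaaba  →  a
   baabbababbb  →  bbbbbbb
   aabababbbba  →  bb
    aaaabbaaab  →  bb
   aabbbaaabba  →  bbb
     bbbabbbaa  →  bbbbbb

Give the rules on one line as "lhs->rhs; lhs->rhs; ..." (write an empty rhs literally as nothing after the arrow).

  | baabbb => babbb => bbbb
  | abaaabbbaba => abaabbbaba => ababbbaba => abbbbaba => bbaba => bbba => bbb
  | ababbabbaa => abbbabbaa => babbaa => bbbaa => bbba => bbb
  | babb => bbb

aa->a; aaa->ab; abb->; ba->b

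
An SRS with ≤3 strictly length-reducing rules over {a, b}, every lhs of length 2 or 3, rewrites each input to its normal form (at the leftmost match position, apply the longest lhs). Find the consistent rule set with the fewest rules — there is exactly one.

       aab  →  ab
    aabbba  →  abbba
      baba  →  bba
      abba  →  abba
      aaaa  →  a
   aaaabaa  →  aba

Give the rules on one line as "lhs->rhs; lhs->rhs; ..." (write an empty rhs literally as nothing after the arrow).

  | aab => ab
  | aabbba => abbba
  | baba => bba
  | abba

aa->a; bab->bb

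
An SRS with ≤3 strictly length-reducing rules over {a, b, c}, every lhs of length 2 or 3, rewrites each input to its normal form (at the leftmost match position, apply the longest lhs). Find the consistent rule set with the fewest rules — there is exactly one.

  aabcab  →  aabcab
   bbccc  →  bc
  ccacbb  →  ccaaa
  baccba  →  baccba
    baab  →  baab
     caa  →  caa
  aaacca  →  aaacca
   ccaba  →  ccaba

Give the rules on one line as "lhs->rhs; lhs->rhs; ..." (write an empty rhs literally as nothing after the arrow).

bcc->; cbb->aa

  | aabcab
  | bbccc => bc
  | ccacbb => ccaaa
  | baccba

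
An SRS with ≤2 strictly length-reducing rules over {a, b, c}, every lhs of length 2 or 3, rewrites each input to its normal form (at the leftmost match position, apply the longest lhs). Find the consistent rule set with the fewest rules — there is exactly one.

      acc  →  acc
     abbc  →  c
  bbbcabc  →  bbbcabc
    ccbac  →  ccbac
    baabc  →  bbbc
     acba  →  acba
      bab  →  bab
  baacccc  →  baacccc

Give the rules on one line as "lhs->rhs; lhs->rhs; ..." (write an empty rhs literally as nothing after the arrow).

  | acc
  | abbc => c
  | bbbcabc
  | ccbac

aab->bb; abb->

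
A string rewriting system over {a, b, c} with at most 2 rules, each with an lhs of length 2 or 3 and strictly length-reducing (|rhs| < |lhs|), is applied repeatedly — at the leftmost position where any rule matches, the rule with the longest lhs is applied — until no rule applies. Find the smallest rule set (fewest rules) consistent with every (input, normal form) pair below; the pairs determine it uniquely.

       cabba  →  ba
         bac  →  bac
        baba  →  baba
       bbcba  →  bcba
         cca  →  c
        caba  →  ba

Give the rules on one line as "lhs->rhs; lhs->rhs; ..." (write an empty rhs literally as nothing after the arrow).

bb->b; ca->

  | cabba => bba => ba
  | bac
  | baba
  | bbcba => bcba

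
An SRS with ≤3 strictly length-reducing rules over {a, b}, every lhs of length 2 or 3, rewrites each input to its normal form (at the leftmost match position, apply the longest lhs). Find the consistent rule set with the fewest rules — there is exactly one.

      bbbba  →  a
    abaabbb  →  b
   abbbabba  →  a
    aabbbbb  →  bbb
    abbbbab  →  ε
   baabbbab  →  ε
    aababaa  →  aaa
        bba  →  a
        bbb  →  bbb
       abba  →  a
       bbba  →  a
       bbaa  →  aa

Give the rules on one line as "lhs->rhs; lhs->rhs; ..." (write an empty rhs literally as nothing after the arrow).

ab->; ba->a

  | bbbba => bbba => bba => ba => a
  | abaabbb => aabbb => abb => b
  | abbbabba => bbabba => babba => abba => ba => a
  | aabbbbb => abbbb => bbb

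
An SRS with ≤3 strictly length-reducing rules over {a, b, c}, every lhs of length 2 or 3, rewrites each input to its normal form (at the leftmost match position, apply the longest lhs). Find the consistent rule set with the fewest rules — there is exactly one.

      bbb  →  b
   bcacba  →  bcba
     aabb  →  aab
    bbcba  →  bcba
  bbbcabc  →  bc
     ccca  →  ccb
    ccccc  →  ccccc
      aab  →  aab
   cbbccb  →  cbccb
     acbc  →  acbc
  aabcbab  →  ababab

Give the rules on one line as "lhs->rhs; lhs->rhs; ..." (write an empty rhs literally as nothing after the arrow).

abc->ba; bb->b; ca->b

  | bbb => bb => b
  | bcacba => bbcba => bcba
  | aabb => aab
  | bbcba => bcba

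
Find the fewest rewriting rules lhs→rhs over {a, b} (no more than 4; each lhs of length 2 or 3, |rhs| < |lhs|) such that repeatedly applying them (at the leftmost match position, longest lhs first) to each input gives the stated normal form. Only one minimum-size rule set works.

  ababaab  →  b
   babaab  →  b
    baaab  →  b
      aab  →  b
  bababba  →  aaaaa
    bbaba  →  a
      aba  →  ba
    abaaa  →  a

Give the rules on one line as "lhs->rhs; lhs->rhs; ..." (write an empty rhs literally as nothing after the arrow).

  | ababaab => babaab => aaaab => aaab => aab => ab => b
  | babaab => aaaab => aaab => aab => ab => b
  | baaab => ab => b
  | aab => ab => b

ab->b; abb->aa; baa->; bab->aa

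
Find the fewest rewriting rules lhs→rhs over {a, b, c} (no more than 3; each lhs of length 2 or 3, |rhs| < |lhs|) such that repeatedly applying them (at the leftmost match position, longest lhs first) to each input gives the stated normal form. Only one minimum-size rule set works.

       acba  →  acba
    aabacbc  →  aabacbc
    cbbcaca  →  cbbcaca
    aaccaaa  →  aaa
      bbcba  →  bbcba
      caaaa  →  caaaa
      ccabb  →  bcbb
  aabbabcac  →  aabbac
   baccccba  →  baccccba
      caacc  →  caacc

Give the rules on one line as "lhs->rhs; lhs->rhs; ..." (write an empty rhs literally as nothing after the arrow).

  | acba
  | aabacbc
  | cbbcaca
  | aaccaaa => aabcaa => aaa

abc->; cca->bc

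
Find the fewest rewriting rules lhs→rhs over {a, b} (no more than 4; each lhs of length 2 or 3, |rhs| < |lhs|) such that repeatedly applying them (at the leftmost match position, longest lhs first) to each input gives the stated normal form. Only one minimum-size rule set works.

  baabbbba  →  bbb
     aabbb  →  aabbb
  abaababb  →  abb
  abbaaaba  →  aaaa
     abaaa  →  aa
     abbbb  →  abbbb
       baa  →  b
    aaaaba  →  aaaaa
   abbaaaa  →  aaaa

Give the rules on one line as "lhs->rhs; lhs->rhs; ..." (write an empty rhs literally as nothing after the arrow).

ba->a; baa->b; bba->

  | baabbbba => bbbbba => bbb
  | aabbb
  | abaababb => abbabb => abb
  | abbaaaba => aaaba => aaaa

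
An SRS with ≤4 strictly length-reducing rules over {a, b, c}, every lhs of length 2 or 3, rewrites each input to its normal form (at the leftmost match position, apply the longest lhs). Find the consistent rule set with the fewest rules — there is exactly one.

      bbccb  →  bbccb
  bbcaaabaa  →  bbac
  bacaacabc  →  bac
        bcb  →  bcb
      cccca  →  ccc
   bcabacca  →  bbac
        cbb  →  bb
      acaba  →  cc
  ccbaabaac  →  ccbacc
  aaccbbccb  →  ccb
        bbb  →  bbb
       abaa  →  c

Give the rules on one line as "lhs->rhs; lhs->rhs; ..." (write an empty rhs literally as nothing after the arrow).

ab->; aba->cc; ca->; cbb->bb

  | bbccb
  | bbcaaabaa => bbaabaa => bbacca => bbac
  | bacaacabc => baacabc => baabc => bac
  | bcb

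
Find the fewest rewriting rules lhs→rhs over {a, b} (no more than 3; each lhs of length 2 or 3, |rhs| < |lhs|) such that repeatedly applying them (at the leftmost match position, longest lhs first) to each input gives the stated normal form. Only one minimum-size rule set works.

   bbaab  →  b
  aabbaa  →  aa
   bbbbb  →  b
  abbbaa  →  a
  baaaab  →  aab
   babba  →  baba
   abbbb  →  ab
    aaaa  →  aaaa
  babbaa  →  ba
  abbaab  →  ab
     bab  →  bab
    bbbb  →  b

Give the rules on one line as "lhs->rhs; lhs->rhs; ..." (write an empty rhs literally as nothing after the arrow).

  | bbaab => baab => b
  | aabbaa => aabaa => aa
  | bbbbb => bbbb => bbb => bb => b
  | abbbaa => abbaa => abaa => a

baa->; bb->b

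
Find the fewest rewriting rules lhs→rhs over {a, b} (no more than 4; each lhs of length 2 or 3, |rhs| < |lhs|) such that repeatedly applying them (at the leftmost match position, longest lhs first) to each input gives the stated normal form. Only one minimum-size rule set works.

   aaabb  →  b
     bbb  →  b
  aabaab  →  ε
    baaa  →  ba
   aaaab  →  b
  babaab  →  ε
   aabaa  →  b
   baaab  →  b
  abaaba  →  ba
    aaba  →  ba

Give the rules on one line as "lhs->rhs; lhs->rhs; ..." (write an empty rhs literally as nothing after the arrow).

  | aaabb => abb => b
  | bbb => b
  | aabaab => baab => bb => ε
  | baaa => ba

aa->; ab->; bb->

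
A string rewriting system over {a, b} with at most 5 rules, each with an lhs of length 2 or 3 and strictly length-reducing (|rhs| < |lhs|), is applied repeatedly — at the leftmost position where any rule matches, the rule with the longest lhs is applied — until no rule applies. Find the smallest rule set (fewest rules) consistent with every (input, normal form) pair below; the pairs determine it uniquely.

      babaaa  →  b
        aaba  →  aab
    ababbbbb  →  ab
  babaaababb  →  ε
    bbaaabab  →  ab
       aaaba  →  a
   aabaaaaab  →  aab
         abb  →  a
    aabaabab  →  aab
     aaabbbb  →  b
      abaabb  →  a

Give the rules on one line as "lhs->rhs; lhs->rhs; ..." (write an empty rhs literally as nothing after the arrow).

  | babaaa => baaa => baa => ba => b
  | aaba => aab
  | ababbbbb => abbbbb => abbb => ab
  | babaaababb => baaababb => baababb => bababb => babb => bb => ε

aaa->b; ba->b; bab->b; bb->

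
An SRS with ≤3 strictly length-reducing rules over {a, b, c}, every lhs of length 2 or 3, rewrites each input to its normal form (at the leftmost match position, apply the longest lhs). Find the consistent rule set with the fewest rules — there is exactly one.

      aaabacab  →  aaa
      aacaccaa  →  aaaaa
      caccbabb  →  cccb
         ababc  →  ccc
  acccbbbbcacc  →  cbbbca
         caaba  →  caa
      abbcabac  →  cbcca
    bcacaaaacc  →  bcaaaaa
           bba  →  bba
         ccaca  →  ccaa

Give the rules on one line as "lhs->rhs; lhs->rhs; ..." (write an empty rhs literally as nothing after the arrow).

  | aaabacab => aacacab => aaacab => aaaab => aaac => aaa
  | aacaccaa => aaaccaa => aaacaa => aaaaa
  | caccbabb => cacbabb => cababb => ccabb => cccb
  | ababc => cabc => ccc

ab->c; ac->a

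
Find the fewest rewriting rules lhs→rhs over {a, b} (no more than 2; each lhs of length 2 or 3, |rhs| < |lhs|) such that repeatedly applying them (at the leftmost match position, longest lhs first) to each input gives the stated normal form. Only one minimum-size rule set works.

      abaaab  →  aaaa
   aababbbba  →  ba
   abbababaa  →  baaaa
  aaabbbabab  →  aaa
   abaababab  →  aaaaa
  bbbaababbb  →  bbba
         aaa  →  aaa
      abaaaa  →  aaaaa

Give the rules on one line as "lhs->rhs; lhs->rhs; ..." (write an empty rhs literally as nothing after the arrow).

ab->a; abb->b

  | abaaab => aaaab => aaaa
  | aababbbba => aaabbbba => aabbba => abba => ba
  | abbababaa => bababaa => baabaa => baaaa
  | aaabbbabab => aabbabab => ababab => aabab => aaab => aaa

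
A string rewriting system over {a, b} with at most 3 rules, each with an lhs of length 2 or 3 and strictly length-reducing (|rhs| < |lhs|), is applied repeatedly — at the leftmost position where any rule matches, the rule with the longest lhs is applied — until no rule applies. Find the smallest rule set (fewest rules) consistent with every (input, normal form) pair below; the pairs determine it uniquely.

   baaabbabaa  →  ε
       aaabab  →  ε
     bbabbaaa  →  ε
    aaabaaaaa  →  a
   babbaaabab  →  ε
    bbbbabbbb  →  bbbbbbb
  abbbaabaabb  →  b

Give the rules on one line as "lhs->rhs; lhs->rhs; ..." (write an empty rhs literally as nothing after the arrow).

  | baaabbabaa => aabbabaa => bbabaa => bbaa => ba => ε
  | aaabab => abab => ab => ε
  | bbabbaaa => bbbaaa => bbaa => ba => ε
  | aaabaaaaa => abaaaaa => aaaaa => aaa => a

aa->; ab->; ba->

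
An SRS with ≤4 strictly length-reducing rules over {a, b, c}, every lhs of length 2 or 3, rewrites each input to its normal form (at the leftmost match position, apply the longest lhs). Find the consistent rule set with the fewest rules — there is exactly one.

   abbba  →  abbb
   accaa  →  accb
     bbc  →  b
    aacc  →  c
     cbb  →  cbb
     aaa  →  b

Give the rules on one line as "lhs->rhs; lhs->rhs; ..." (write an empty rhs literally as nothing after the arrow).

aa->b; ba->b; bc->

  | abbba => abbb
  | accaa => accb
  | bbc => b
  | aacc => bcc => c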